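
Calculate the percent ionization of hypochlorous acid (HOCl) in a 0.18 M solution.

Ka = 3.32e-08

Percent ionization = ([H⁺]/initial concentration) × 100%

Using Ka equilibrium: x² + Ka×x - Ka×C = 0. Solving: [H⁺] = 7.7288e-05. Percent = (7.7288e-05/0.18) × 100

Percent ionization = 0.0429%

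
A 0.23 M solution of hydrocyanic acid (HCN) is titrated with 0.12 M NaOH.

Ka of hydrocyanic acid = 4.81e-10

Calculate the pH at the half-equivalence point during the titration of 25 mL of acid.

At half-equivalence [HA] = [A⁻], so Henderson-Hasselbalch gives pH = pKa = -log(4.81e-10) = 9.32.

pH = pKa = 9.32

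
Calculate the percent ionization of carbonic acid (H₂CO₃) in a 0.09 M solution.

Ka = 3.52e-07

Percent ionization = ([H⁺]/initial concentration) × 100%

Using Ka equilibrium: x² + Ka×x - Ka×C = 0. Solving: [H⁺] = 1.7781e-04. Percent = (1.7781e-04/0.09) × 100

Percent ionization = 0.198%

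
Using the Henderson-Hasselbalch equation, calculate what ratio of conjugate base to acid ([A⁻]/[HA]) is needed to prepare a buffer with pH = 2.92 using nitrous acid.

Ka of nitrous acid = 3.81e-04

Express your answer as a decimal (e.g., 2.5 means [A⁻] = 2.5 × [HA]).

pKa = -log(3.81e-04) = 3.4191. pH = pKa + log([A⁻]/[HA]), so log([A⁻]/[HA]) = pH − pKa = 2.92 − 3.4191 = -0.4991. [A⁻]/[HA] = 10^(-0.4991) = 0.317

[A⁻]/[HA] = 0.317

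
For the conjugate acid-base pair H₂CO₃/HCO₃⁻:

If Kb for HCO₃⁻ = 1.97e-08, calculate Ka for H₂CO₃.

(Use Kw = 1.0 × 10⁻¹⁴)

For a conjugate pair Ka × Kb = Kw, so Ka = Kw/Kb = 1.0 × 10⁻¹⁴ / 1.97e-08 = 5.08e-07.

K_a = 5.08e-07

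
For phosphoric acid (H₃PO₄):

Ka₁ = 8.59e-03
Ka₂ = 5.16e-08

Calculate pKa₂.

pKa₂ = -log(Ka₂) = -log(5.16e-08) = 7.29.

pK_{a2} = 7.29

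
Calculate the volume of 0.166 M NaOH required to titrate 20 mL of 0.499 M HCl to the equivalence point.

At equivalence: moles acid = moles base. moles HCl = 0.499 × 20/1000 = 0.00998 mol. V_base = moles / 0.166 × 1000 = 60.1 mL.

V_{base} = 60.1 mL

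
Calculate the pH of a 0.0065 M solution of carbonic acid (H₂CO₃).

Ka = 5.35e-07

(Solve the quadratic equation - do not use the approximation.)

x² + Ka×x - Ka×C = 0. Using quadratic formula: [H⁺] = 5.8703e-05

pH = 4.23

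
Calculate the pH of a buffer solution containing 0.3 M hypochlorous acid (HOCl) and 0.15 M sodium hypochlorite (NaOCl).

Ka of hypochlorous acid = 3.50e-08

pKa = -log(3.50e-08) = 7.46. pH = pKa + log([A⁻]/[HA]) = 7.46 + log(0.15/0.3)

pH = 7.15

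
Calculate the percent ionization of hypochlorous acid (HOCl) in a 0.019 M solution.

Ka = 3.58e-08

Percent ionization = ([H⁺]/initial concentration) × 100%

Using Ka equilibrium: x² + Ka×x - Ka×C = 0. Solving: [H⁺] = 2.6063e-05. Percent = (2.6063e-05/0.019) × 100

Percent ionization = 0.137%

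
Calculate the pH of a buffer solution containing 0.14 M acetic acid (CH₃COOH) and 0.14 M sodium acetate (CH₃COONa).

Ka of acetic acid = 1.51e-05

pKa = -log(1.51e-05) = 4.82. pH = pKa + log([A⁻]/[HA]) = 4.82 + log(0.14/0.14)

pH = 4.82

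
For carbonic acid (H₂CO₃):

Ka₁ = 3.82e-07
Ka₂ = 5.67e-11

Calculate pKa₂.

pKa₂ = -log(Ka₂) = -log(5.67e-11) = 10.25.

pK_{a2} = 10.25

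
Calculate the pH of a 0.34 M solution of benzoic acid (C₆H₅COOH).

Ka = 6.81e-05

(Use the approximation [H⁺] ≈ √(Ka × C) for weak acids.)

[H⁺] = √(Ka × C) = √(6.81e-05 × 0.34) = 4.8119e-03. pH = -log(4.8119e-03)

pH = 2.32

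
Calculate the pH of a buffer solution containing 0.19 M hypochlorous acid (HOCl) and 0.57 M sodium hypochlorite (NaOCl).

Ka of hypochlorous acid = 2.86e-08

pKa = -log(2.86e-08) = 7.54. pH = pKa + log([A⁻]/[HA]) = 7.54 + log(0.57/0.19)

pH = 8.02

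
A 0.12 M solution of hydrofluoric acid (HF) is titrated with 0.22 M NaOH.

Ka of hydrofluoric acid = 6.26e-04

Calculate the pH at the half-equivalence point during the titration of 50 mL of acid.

At half-equivalence [HA] = [A⁻], so Henderson-Hasselbalch gives pH = pKa = -log(6.26e-04) = 3.20.

pH = pKa = 3.20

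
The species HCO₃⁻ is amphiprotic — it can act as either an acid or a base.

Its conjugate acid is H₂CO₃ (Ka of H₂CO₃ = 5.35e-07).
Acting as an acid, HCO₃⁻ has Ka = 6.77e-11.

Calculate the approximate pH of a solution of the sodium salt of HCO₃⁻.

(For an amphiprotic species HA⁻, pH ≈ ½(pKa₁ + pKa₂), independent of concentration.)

pKa₁ = -log(5.35e-07) = 6.27; pKa₂ = -log(6.77e-11) = 10.17. For an amphiprotic species, pH ≈ ½(pKa₁ + pKa₂) = ½(6.27 + 10.17) = 8.22.

pH = 8.22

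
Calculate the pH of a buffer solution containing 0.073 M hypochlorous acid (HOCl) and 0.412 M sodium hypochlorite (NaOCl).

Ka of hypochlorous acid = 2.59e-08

pKa = -log(2.59e-08) = 7.59. pH = pKa + log([A⁻]/[HA]) = 7.59 + log(0.412/0.073)

pH = 8.34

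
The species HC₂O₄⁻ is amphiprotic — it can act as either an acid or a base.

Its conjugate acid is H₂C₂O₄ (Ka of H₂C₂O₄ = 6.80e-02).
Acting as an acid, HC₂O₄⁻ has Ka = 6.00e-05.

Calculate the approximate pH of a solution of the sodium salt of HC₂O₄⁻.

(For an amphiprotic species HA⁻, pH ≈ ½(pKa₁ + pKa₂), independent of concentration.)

pKa₁ = -log(6.80e-02) = 1.17; pKa₂ = -log(6.00e-05) = 4.22. For an amphiprotic species, pH ≈ ½(pKa₁ + pKa₂) = ½(1.17 + 4.22) = 2.69.

pH = 2.69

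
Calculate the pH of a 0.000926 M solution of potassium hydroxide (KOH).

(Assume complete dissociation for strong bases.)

[OH⁻] = 0.000926 M for strong base. pOH = -log[OH⁻] = 3.03, pH = 14 - pOH

pH = 10.97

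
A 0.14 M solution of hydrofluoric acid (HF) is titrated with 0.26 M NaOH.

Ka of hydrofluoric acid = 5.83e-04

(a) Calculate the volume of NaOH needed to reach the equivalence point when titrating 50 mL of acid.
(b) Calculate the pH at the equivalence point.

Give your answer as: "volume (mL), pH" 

moles acid = 0.14 × 50/1000 = 0.007 mol; V_base = moles/0.26 × 1000 = 26.9 mL. At equivalence only the conjugate base is present: [A⁻] = 0.007/0.077 = 9.1000e-02 M. Kb = Kw/Ka = 1.72e-11; [OH⁻] = √(Kb × [A⁻]) = 1.2494e-06; pOH = 5.90; pH = 14 - pOH = 8.10.

V = 26.9 mL, pH = 8.10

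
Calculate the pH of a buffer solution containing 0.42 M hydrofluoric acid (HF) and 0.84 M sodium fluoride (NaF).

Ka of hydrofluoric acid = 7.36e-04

pKa = -log(7.36e-04) = 3.13. pH = pKa + log([A⁻]/[HA]) = 3.13 + log(0.84/0.42)

pH = 3.43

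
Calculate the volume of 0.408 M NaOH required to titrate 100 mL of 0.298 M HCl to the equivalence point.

At equivalence: moles acid = moles base. moles HCl = 0.298 × 100/1000 = 0.0298 mol. V_base = moles / 0.408 × 1000 = 73.0 mL.

V_{base} = 73.0 mL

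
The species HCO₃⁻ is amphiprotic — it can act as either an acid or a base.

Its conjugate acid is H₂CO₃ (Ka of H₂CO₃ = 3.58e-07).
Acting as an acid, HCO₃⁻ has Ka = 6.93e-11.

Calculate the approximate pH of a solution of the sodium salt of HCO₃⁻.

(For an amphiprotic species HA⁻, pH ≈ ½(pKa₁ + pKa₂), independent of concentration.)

pKa₁ = -log(3.58e-07) = 6.45; pKa₂ = -log(6.93e-11) = 10.16. For an amphiprotic species, pH ≈ ½(pKa₁ + pKa₂) = ½(6.45 + 10.16) = 8.30.

pH = 8.30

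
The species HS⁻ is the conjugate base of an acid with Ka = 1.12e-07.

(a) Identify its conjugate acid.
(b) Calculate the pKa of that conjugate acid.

(a) The conjugate acid is formed by adding one H⁺ to HS⁻, giving H₂S. (b) pKa = -log(Ka) = -log(1.12e-07) = 6.95.

Conjugate acid: H₂S; pK_a = 6.95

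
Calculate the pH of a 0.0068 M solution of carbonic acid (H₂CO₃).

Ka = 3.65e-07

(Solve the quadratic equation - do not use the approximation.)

x² + Ka×x - Ka×C = 0. Using quadratic formula: [H⁺] = 4.9638e-05

pH = 4.30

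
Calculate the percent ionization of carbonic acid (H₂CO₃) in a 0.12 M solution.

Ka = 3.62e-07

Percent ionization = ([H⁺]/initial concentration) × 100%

Using Ka equilibrium: x² + Ka×x - Ka×C = 0. Solving: [H⁺] = 2.0824e-04. Percent = (2.0824e-04/0.12) × 100

Percent ionization = 0.174%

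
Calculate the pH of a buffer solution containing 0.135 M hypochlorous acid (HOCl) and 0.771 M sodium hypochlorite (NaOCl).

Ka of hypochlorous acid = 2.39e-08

pKa = -log(2.39e-08) = 7.62. pH = pKa + log([A⁻]/[HA]) = 7.62 + log(0.771/0.135)

pH = 8.38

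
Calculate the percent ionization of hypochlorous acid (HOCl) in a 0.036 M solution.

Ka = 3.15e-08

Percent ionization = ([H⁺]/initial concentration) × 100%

Using Ka equilibrium: x² + Ka×x - Ka×C = 0. Solving: [H⁺] = 3.3659e-05. Percent = (3.3659e-05/0.036) × 100

Percent ionization = 0.0935%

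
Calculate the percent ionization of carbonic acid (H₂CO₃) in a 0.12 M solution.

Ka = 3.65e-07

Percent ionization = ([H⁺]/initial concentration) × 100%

Using Ka equilibrium: x² + Ka×x - Ka×C = 0. Solving: [H⁺] = 2.0910e-04. Percent = (2.0910e-04/0.12) × 100

Percent ionization = 0.174%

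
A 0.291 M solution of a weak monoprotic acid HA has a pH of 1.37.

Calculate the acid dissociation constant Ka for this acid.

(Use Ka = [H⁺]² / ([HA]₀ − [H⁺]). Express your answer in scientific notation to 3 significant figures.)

[H⁺] = 10^(−pH) = 10^(−1.37) = 4.266e-02 M. For HA ⇌ H⁺ + A⁻, Ka = [H⁺][A⁻]/[HA] = [H⁺]² / ([HA]₀ − [H⁺]) = (4.266e-02)² / (0.291 − 4.266e-02) = 7.33e-03.

K_a = 7.33e-03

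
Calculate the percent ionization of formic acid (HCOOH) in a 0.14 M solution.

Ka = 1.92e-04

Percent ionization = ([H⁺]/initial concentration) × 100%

Using Ka equilibrium: x² + Ka×x - Ka×C = 0. Solving: [H⁺] = 5.0895e-03. Percent = (5.0895e-03/0.14) × 100

Percent ionization = 3.64%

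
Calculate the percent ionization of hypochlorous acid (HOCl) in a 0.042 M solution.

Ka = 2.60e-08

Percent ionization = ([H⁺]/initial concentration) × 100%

Using Ka equilibrium: x² + Ka×x - Ka×C = 0. Solving: [H⁺] = 3.3032e-05. Percent = (3.3032e-05/0.042) × 100

Percent ionization = 0.0786%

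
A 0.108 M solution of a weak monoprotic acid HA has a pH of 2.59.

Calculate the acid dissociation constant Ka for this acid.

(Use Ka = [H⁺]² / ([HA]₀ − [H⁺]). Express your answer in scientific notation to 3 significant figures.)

[H⁺] = 10^(−pH) = 10^(−2.59) = 2.570e-03 M. For HA ⇌ H⁺ + A⁻, Ka = [H⁺][A⁻]/[HA] = [H⁺]² / ([HA]₀ − [H⁺]) = (2.570e-03)² / (0.108 − 2.570e-03) = 6.27e-05.

K_a = 6.27e-05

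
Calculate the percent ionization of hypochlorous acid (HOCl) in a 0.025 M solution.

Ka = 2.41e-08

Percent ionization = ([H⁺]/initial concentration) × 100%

Using Ka equilibrium: x² + Ka×x - Ka×C = 0. Solving: [H⁺] = 2.4534e-05. Percent = (2.4534e-05/0.025) × 100

Percent ionization = 0.0981%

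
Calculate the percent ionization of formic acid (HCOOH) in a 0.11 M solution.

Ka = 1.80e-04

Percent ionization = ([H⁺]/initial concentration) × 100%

Using Ka equilibrium: x² + Ka×x - Ka×C = 0. Solving: [H⁺] = 4.3606e-03. Percent = (4.3606e-03/0.11) × 100

Percent ionization = 3.96%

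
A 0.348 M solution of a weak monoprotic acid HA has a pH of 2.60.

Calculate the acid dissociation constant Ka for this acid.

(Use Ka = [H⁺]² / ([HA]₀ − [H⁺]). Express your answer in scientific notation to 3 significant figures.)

[H⁺] = 10^(−pH) = 10^(−2.60) = 2.512e-03 M. For HA ⇌ H⁺ + A⁻, Ka = [H⁺][A⁻]/[HA] = [H⁺]² / ([HA]₀ − [H⁺]) = (2.512e-03)² / (0.348 − 2.512e-03) = 1.83e-05.

K_a = 1.83e-05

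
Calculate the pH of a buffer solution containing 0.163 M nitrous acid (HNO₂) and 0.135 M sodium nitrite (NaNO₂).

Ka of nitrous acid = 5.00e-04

pKa = -log(5.00e-04) = 3.30. pH = pKa + log([A⁻]/[HA]) = 3.30 + log(0.135/0.163)

pH = 3.22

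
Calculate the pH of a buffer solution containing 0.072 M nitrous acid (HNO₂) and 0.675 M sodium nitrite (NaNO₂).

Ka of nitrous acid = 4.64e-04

pKa = -log(4.64e-04) = 3.33. pH = pKa + log([A⁻]/[HA]) = 3.33 + log(0.675/0.072)

pH = 4.31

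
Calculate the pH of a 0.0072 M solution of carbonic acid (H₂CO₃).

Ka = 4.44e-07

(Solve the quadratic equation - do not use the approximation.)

x² + Ka×x - Ka×C = 0. Using quadratic formula: [H⁺] = 5.6319e-05

pH = 4.25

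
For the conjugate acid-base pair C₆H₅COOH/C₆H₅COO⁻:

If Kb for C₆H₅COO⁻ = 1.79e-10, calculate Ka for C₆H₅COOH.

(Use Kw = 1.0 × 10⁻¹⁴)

For a conjugate pair Ka × Kb = Kw, so Ka = Kw/Kb = 1.0 × 10⁻¹⁴ / 1.79e-10 = 5.59e-05.

K_a = 5.59e-05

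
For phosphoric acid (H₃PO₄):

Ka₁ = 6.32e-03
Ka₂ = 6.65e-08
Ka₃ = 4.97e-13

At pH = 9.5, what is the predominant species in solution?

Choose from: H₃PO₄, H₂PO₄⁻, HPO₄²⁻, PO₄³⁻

pKa₁ = 2.20, pKa₂ = 7.18, pKa₃ = 12.30. For a polyprotic acid the predominant species crosses at each pKa: below pKa_n the protonated form dominates, above it the deprotonated form does. At pH = 9.5, the predominant species is HPO₄²⁻.

HPO₄²⁻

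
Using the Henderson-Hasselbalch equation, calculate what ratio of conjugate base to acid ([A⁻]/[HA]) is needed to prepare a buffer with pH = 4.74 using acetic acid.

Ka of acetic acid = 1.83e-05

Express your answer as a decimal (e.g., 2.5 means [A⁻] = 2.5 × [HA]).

pKa = -log(1.83e-05) = 4.7375. pH = pKa + log([A⁻]/[HA]), so log([A⁻]/[HA]) = pH − pKa = 4.74 − 4.7375 = 0.0025. [A⁻]/[HA] = 10^(0.0025) = 1.01

[A⁻]/[HA] = 1.01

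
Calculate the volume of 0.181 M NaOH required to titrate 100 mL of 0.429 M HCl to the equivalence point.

At equivalence: moles acid = moles base. moles HCl = 0.429 × 100/1000 = 0.0429 mol. V_base = moles / 0.181 × 1000 = 237.0 mL.

V_{base} = 237.0 mL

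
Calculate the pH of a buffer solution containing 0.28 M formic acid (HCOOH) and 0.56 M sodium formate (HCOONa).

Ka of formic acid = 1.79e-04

pKa = -log(1.79e-04) = 3.75. pH = pKa + log([A⁻]/[HA]) = 3.75 + log(0.56/0.28)

pH = 4.05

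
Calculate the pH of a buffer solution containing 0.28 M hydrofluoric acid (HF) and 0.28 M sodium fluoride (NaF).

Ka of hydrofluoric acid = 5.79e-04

pKa = -log(5.79e-04) = 3.24. pH = pKa + log([A⁻]/[HA]) = 3.24 + log(0.28/0.28)

pH = 3.24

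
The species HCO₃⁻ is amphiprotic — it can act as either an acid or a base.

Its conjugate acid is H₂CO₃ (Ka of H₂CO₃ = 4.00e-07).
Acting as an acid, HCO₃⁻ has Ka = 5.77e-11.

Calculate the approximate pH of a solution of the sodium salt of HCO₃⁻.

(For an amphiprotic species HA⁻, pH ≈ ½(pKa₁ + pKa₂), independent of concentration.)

pKa₁ = -log(4.00e-07) = 6.40; pKa₂ = -log(5.77e-11) = 10.24. For an amphiprotic species, pH ≈ ½(pKa₁ + pKa₂) = ½(6.40 + 10.24) = 8.32.

pH = 8.32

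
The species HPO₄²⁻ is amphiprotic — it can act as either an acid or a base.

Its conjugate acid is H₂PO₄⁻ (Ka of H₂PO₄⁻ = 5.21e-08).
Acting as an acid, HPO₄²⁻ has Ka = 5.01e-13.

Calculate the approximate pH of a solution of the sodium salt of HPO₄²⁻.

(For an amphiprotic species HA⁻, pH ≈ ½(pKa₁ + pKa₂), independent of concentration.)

pKa₁ = -log(5.21e-08) = 7.28; pKa₂ = -log(5.01e-13) = 12.30. For an amphiprotic species, pH ≈ ½(pKa₁ + pKa₂) = ½(7.28 + 12.30) = 9.79.

pH = 9.79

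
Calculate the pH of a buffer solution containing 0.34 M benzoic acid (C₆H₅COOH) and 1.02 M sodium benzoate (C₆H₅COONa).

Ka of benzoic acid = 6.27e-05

pKa = -log(6.27e-05) = 4.20. pH = pKa + log([A⁻]/[HA]) = 4.20 + log(1.02/0.34)

pH = 4.68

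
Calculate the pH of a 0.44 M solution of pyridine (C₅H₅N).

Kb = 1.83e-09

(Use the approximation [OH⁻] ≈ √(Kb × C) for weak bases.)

[OH⁻] = √(Kb × C) = √(1.83e-09 × 0.44) = 2.8376e-05. pOH = 4.55, pH = 14 - pOH

pH = 9.45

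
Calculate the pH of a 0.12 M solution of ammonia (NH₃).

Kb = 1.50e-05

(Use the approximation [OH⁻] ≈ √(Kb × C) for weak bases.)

[OH⁻] = √(Kb × C) = √(1.50e-05 × 0.12) = 1.3416e-03. pOH = 2.87, pH = 14 - pOH

pH = 11.13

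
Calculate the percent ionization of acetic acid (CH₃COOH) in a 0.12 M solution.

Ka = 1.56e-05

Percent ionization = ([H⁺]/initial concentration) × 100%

Using Ka equilibrium: x² + Ka×x - Ka×C = 0. Solving: [H⁺] = 1.3604e-03. Percent = (1.3604e-03/0.12) × 100

Percent ionization = 1.13%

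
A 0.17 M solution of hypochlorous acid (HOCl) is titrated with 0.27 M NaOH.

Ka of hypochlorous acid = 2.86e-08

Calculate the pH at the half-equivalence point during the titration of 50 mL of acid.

At half-equivalence [HA] = [A⁻], so Henderson-Hasselbalch gives pH = pKa = -log(2.86e-08) = 7.54.

pH = pKa = 7.54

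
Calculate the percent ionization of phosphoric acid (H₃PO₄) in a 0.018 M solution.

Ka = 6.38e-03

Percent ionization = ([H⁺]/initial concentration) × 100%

Using Ka equilibrium: x² + Ka×x - Ka×C = 0. Solving: [H⁺] = 7.9911e-03. Percent = (7.9911e-03/0.018) × 100

Percent ionization = 44.4%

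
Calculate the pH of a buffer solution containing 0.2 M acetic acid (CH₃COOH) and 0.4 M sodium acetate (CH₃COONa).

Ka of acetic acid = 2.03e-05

pKa = -log(2.03e-05) = 4.69. pH = pKa + log([A⁻]/[HA]) = 4.69 + log(0.4/0.2)

pH = 4.99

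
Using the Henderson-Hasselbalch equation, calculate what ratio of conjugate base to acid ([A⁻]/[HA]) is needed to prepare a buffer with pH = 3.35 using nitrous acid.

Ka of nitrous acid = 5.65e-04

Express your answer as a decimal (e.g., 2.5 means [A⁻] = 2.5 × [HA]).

pKa = -log(5.65e-04) = 3.2480. pH = pKa + log([A⁻]/[HA]), so log([A⁻]/[HA]) = pH − pKa = 3.35 − 3.2480 = 0.1020. [A⁻]/[HA] = 10^(0.1020) = 1.26

[A⁻]/[HA] = 1.26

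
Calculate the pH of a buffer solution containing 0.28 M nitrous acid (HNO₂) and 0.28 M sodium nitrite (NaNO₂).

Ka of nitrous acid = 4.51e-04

pKa = -log(4.51e-04) = 3.35. pH = pKa + log([A⁻]/[HA]) = 3.35 + log(0.28/0.28)

pH = 3.35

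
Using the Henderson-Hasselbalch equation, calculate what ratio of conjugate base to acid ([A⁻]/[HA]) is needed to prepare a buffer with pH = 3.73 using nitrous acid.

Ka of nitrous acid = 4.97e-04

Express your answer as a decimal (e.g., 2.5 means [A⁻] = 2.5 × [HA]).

pKa = -log(4.97e-04) = 3.3036. pH = pKa + log([A⁻]/[HA]), so log([A⁻]/[HA]) = pH − pKa = 3.73 − 3.3036 = 0.4264. [A⁻]/[HA] = 10^(0.4264) = 2.67

[A⁻]/[HA] = 2.67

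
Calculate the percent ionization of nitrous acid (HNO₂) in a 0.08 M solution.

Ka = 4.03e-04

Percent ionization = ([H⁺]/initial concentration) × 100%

Using Ka equilibrium: x² + Ka×x - Ka×C = 0. Solving: [H⁺] = 5.4801e-03. Percent = (5.4801e-03/0.08) × 100

Percent ionization = 6.85%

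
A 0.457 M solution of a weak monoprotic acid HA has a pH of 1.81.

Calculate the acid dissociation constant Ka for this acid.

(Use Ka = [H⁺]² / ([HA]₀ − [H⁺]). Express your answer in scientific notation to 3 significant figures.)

[H⁺] = 10^(−pH) = 10^(−1.81) = 1.549e-02 M. For HA ⇌ H⁺ + A⁻, Ka = [H⁺][A⁻]/[HA] = [H⁺]² / ([HA]₀ − [H⁺]) = (1.549e-02)² / (0.457 − 1.549e-02) = 5.43e-04.

K_a = 5.43e-04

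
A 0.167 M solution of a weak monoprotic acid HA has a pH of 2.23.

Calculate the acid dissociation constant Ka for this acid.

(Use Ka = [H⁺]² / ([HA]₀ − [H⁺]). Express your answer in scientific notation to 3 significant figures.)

[H⁺] = 10^(−pH) = 10^(−2.23) = 5.888e-03 M. For HA ⇌ H⁺ + A⁻, Ka = [H⁺][A⁻]/[HA] = [H⁺]² / ([HA]₀ − [H⁺]) = (5.888e-03)² / (0.167 − 5.888e-03) = 2.15e-04.

K_a = 2.15e-04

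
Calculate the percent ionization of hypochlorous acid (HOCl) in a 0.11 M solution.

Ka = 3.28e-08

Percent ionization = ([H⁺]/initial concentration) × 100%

Using Ka equilibrium: x² + Ka×x - Ka×C = 0. Solving: [H⁺] = 6.0050e-05. Percent = (6.0050e-05/0.11) × 100

Percent ionization = 0.0546%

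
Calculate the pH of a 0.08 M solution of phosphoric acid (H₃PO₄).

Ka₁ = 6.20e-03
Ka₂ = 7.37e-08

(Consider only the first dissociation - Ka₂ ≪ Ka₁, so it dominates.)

First dissociation dominates. From Ka₁ = [H⁺][HA⁻]/[H₂A], x² + Ka₁·x − Ka₁·C = 0 with C = 0.08 M and Ka₁ = 6.20e-03. Solving: [H⁺] = (−Ka₁ + √(Ka₁² + 4·Ka₁·C)) / 2 = 1.9386e-02 M. pH = -log(1.9386e-02) = 1.71.

pH = 1.71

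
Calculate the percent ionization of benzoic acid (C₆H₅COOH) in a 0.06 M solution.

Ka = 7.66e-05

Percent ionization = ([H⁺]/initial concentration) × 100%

Using Ka equilibrium: x² + Ka×x - Ka×C = 0. Solving: [H⁺] = 2.1059e-03. Percent = (2.1059e-03/0.06) × 100

Percent ionization = 3.51%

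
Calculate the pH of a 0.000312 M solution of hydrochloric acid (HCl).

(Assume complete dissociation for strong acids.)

[H⁺] = 0.000312 M for strong acid. pH = -log[H⁺] = -log(0.000312)

pH = 3.51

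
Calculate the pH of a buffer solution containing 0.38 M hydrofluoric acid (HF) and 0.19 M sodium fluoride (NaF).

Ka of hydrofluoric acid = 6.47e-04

pKa = -log(6.47e-04) = 3.19. pH = pKa + log([A⁻]/[HA]) = 3.19 + log(0.19/0.38)

pH = 2.89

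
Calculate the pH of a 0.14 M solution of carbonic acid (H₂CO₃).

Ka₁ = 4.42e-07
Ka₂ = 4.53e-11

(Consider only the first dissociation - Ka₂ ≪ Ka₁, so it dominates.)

First dissociation dominates. From Ka₁ = [H⁺][HA⁻]/[H₂A], x² + Ka₁·x − Ka₁·C = 0 with C = 0.14 M and Ka₁ = 4.42e-07. Solving: [H⁺] = (−Ka₁ + √(Ka₁² + 4·Ka₁·C)) / 2 = 2.4854e-04 M. pH = -log(2.4854e-04) = 3.60.

pH = 3.60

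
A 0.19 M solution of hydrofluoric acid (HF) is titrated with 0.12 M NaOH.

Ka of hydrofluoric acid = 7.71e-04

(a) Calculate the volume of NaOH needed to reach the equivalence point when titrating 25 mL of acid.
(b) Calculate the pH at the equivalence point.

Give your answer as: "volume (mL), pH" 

moles acid = 0.19 × 25/1000 = 0.00475 mol; V_base = moles/0.12 × 1000 = 39.6 mL. At equivalence only the conjugate base is present: [A⁻] = 0.00475/0.065 = 7.3548e-02 M. Kb = Kw/Ka = 1.30e-11; [OH⁻] = √(Kb × [A⁻]) = 9.7670e-07; pOH = 6.01; pH = 14 - pOH = 7.99.

V = 39.6 mL, pH = 7.99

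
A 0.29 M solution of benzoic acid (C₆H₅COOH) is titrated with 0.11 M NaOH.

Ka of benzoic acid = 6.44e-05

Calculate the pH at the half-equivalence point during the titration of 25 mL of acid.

At half-equivalence [HA] = [A⁻], so Henderson-Hasselbalch gives pH = pKa = -log(6.44e-05) = 4.19.

pH = pKa = 4.19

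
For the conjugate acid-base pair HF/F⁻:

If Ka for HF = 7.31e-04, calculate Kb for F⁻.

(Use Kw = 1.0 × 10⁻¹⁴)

For a conjugate pair Ka × Kb = Kw, so Kb = Kw/Ka = 1.0 × 10⁻¹⁴ / 7.31e-04 = 1.37e-11.

K_b = 1.37e-11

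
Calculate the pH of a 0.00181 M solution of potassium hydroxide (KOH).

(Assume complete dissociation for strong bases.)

[OH⁻] = 0.00181 M for strong base. pOH = -log[OH⁻] = 2.74, pH = 14 - pOH

pH = 11.26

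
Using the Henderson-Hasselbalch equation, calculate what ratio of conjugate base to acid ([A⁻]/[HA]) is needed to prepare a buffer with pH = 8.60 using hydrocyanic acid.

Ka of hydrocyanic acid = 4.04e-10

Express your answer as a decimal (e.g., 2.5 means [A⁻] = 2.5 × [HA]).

pKa = -log(4.04e-10) = 9.3936. pH = pKa + log([A⁻]/[HA]), so log([A⁻]/[HA]) = pH − pKa = 8.60 − 9.3936 = -0.7936. [A⁻]/[HA] = 10^(-0.7936) = 0.161

[A⁻]/[HA] = 0.161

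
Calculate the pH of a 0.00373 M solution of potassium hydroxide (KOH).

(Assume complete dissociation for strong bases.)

[OH⁻] = 0.00373 M for strong base. pOH = -log[OH⁻] = 2.43, pH = 14 - pOH

pH = 11.57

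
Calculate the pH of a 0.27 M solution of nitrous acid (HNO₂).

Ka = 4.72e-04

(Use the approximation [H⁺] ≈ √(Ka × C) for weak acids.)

[H⁺] = √(Ka × C) = √(4.72e-04 × 0.27) = 1.1289e-02. pH = -log(1.1289e-02)

pH = 1.95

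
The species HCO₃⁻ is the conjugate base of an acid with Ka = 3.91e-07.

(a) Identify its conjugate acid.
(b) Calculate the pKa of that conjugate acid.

(a) The conjugate acid is formed by adding one H⁺ to HCO₃⁻, giving H₂CO₃. (b) pKa = -log(Ka) = -log(3.91e-07) = 6.41.

Conjugate acid: H₂CO₃; pK_a = 6.41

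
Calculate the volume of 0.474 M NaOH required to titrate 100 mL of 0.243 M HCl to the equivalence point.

At equivalence: moles acid = moles base. moles HCl = 0.243 × 100/1000 = 0.0243 mol. V_base = moles / 0.474 × 1000 = 51.3 mL.

V_{base} = 51.3 mL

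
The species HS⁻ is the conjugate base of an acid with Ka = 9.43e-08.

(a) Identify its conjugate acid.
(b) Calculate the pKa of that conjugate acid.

(a) The conjugate acid is formed by adding one H⁺ to HS⁻, giving H₂S. (b) pKa = -log(Ka) = -log(9.43e-08) = 7.03.

Conjugate acid: H₂S; pK_a = 7.03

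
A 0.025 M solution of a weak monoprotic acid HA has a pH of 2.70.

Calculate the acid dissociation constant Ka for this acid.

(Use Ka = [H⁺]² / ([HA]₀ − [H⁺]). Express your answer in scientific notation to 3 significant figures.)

[H⁺] = 10^(−pH) = 10^(−2.70) = 1.995e-03 M. For HA ⇌ H⁺ + A⁻, Ka = [H⁺][A⁻]/[HA] = [H⁺]² / ([HA]₀ − [H⁺]) = (1.995e-03)² / (0.025 − 1.995e-03) = 1.73e-04.

K_a = 1.73e-04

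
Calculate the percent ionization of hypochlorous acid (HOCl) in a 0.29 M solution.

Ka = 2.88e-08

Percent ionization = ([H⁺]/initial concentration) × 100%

Using Ka equilibrium: x² + Ka×x - Ka×C = 0. Solving: [H⁺] = 9.1375e-05. Percent = (9.1375e-05/0.29) × 100

Percent ionization = 0.0315%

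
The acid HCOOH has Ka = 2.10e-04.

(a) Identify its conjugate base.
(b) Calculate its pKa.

(a) The conjugate base is formed by removing one H⁺ from HCOOH, giving HCOO⁻. (b) pKa = -log(Ka) = -log(2.10e-04) = 3.68.

Conjugate base: HCOO⁻; pK_a = 3.68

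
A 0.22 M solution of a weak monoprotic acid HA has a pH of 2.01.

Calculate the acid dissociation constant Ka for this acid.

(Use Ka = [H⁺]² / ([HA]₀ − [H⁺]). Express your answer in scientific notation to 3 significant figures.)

[H⁺] = 10^(−pH) = 10^(−2.01) = 9.772e-03 M. For HA ⇌ H⁺ + A⁻, Ka = [H⁺][A⁻]/[HA] = [H⁺]² / ([HA]₀ − [H⁺]) = (9.772e-03)² / (0.22 − 9.772e-03) = 4.54e-04.

K_a = 4.54e-04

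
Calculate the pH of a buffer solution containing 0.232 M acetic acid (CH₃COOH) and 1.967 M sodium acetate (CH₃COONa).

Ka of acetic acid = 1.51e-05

pKa = -log(1.51e-05) = 4.82. pH = pKa + log([A⁻]/[HA]) = 4.82 + log(1.967/0.232)

pH = 5.75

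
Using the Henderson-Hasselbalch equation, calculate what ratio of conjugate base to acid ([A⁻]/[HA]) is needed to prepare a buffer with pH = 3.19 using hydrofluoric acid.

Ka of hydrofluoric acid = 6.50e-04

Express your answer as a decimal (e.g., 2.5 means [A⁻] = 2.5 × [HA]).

pKa = -log(6.50e-04) = 3.1871. pH = pKa + log([A⁻]/[HA]), so log([A⁻]/[HA]) = pH − pKa = 3.19 − 3.1871 = 0.0029. [A⁻]/[HA] = 10^(0.0029) = 1.01

[A⁻]/[HA] = 1.01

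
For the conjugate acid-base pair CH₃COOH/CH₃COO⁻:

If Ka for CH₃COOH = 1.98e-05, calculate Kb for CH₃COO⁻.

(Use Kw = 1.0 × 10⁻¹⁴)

For a conjugate pair Ka × Kb = Kw, so Kb = Kw/Ka = 1.0 × 10⁻¹⁴ / 1.98e-05 = 5.05e-10.

K_b = 5.05e-10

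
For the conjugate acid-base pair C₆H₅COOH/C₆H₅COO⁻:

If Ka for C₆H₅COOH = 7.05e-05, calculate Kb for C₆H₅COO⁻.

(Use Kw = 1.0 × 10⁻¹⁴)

For a conjugate pair Ka × Kb = Kw, so Kb = Kw/Ka = 1.0 × 10⁻¹⁴ / 7.05e-05 = 1.42e-10.

K_b = 1.42e-10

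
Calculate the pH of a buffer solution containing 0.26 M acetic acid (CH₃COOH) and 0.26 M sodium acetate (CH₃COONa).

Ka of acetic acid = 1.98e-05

pKa = -log(1.98e-05) = 4.70. pH = pKa + log([A⁻]/[HA]) = 4.70 + log(0.26/0.26)

pH = 4.70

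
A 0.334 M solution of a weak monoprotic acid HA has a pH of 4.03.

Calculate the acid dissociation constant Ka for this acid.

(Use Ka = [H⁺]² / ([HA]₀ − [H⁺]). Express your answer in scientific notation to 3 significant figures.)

[H⁺] = 10^(−pH) = 10^(−4.03) = 9.333e-05 M. For HA ⇌ H⁺ + A⁻, Ka = [H⁺][A⁻]/[HA] = [H⁺]² / ([HA]₀ − [H⁺]) = (9.333e-05)² / (0.334 − 9.333e-05) = 2.61e-08.

K_a = 2.61e-08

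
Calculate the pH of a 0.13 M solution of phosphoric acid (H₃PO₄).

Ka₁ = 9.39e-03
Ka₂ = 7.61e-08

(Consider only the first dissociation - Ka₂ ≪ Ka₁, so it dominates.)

First dissociation dominates. From Ka₁ = [H⁺][HA⁻]/[H₂A], x² + Ka₁·x − Ka₁·C = 0 with C = 0.13 M and Ka₁ = 9.39e-03. Solving: [H⁺] = (−Ka₁ + √(Ka₁² + 4·Ka₁·C)) / 2 = 3.0558e-02 M. pH = -log(3.0558e-02) = 1.51.

pH = 1.51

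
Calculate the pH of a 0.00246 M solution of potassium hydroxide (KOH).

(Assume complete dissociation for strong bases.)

[OH⁻] = 0.00246 M for strong base. pOH = -log[OH⁻] = 2.61, pH = 14 - pOH

pH = 11.39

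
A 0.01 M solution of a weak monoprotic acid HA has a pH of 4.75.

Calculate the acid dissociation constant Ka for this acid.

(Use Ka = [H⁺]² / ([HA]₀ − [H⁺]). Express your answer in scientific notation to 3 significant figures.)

[H⁺] = 10^(−pH) = 10^(−4.75) = 1.778e-05 M. For HA ⇌ H⁺ + A⁻, Ka = [H⁺][A⁻]/[HA] = [H⁺]² / ([HA]₀ − [H⁺]) = (1.778e-05)² / (0.01 − 1.778e-05) = 3.17e-08.

K_a = 3.17e-08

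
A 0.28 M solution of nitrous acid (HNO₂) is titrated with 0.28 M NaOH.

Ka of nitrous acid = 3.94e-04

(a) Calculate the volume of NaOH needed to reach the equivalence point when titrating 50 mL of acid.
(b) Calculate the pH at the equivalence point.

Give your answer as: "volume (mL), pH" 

moles acid = 0.28 × 50/1000 = 0.014 mol; V_base = moles/0.28 × 1000 = 50.0 mL. At equivalence only the conjugate base is present: [A⁻] = 0.014/0.100 = 1.4000e-01 M. Kb = Kw/Ka = 2.54e-11; [OH⁻] = √(Kb × [A⁻]) = 1.8850e-06; pOH = 5.72; pH = 14 - pOH = 8.28.

V = 50.0 mL, pH = 8.28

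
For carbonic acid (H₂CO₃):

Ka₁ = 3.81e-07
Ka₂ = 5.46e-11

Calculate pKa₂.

pKa₂ = -log(Ka₂) = -log(5.46e-11) = 10.26.

pK_{a2} = 10.26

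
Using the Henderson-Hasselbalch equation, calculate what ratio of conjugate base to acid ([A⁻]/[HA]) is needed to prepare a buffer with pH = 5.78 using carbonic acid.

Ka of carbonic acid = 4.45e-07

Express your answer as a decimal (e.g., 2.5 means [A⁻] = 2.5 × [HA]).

pKa = -log(4.45e-07) = 6.3516. pH = pKa + log([A⁻]/[HA]), so log([A⁻]/[HA]) = pH − pKa = 5.78 − 6.3516 = -0.5716. [A⁻]/[HA] = 10^(-0.5716) = 0.268

[A⁻]/[HA] = 0.268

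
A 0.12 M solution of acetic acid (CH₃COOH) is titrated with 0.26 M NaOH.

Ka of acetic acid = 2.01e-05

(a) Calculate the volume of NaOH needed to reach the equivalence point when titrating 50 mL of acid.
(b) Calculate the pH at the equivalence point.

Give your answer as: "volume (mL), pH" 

moles acid = 0.12 × 50/1000 = 0.006 mol; V_base = moles/0.26 × 1000 = 23.1 mL. At equivalence only the conjugate base is present: [A⁻] = 0.006/0.073 = 8.2105e-02 M. Kb = Kw/Ka = 4.98e-10; [OH⁻] = √(Kb × [A⁻]) = 6.3913e-06; pOH = 5.19; pH = 14 - pOH = 8.81.

V = 23.1 mL, pH = 8.81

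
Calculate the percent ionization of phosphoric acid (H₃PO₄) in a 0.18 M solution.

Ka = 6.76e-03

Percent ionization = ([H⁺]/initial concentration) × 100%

Using Ka equilibrium: x² + Ka×x - Ka×C = 0. Solving: [H⁺] = 3.1666e-02. Percent = (3.1666e-02/0.18) × 100

Percent ionization = 17.6%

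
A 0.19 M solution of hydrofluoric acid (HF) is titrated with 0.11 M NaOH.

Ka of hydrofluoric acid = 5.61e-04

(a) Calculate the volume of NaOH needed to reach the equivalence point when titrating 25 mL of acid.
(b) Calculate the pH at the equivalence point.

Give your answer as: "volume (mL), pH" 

moles acid = 0.19 × 25/1000 = 0.00475 mol; V_base = moles/0.11 × 1000 = 43.2 mL. At equivalence only the conjugate base is present: [A⁻] = 0.00475/0.068 = 6.9667e-02 M. Kb = Kw/Ka = 1.78e-11; [OH⁻] = √(Kb × [A⁻]) = 1.1144e-06; pOH = 5.95; pH = 14 - pOH = 8.05.

V = 43.2 mL, pH = 8.05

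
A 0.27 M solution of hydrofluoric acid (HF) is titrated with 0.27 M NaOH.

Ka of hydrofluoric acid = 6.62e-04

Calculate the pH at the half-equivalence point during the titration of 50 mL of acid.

At half-equivalence [HA] = [A⁻], so Henderson-Hasselbalch gives pH = pKa = -log(6.62e-04) = 3.18.

pH = pKa = 3.18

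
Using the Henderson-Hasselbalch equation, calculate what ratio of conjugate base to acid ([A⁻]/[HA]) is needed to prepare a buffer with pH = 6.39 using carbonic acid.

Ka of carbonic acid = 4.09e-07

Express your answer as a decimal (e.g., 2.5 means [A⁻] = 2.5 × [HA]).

pKa = -log(4.09e-07) = 6.3883. pH = pKa + log([A⁻]/[HA]), so log([A⁻]/[HA]) = pH − pKa = 6.39 − 6.3883 = 0.0017. [A⁻]/[HA] = 10^(0.0017) = 1.00

[A⁻]/[HA] = 1.00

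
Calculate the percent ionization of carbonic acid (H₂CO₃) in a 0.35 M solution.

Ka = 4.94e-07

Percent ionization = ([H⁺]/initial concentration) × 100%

Using Ka equilibrium: x² + Ka×x - Ka×C = 0. Solving: [H⁺] = 4.1557e-04. Percent = (4.1557e-04/0.35) × 100

Percent ionization = 0.119%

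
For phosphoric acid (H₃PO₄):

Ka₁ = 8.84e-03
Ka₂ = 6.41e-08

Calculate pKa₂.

pKa₂ = -log(Ka₂) = -log(6.41e-08) = 7.19.

pK_{a2} = 7.19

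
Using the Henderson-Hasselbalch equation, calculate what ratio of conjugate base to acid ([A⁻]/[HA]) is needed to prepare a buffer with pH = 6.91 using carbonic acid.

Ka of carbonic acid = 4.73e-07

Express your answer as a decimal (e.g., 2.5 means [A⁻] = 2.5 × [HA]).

pKa = -log(4.73e-07) = 6.3251. pH = pKa + log([A⁻]/[HA]), so log([A⁻]/[HA]) = pH − pKa = 6.91 − 6.3251 = 0.5849. [A⁻]/[HA] = 10^(0.5849) = 3.84

[A⁻]/[HA] = 3.84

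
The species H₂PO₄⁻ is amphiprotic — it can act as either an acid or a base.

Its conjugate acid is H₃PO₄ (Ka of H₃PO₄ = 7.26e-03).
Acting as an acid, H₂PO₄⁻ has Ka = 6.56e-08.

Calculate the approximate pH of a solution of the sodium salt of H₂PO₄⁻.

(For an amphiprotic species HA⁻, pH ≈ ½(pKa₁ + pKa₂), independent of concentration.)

pKa₁ = -log(7.26e-03) = 2.14; pKa₂ = -log(6.56e-08) = 7.18. For an amphiprotic species, pH ≈ ½(pKa₁ + pKa₂) = ½(2.14 + 7.18) = 4.66.

pH = 4.66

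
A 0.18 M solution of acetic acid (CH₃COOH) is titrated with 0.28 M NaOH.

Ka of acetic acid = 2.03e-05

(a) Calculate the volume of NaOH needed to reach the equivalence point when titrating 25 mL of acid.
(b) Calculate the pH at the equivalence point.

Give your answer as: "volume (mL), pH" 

moles acid = 0.18 × 25/1000 = 0.0045 mol; V_base = moles/0.28 × 1000 = 16.1 mL. At equivalence only the conjugate base is present: [A⁻] = 0.0045/0.041 = 1.0957e-01 M. Kb = Kw/Ka = 4.93e-10; [OH⁻] = √(Kb × [A⁻]) = 7.3466e-06; pOH = 5.13; pH = 14 - pOH = 8.87.

V = 16.1 mL, pH = 8.87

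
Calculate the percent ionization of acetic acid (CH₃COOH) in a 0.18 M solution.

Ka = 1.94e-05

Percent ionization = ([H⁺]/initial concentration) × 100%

Using Ka equilibrium: x² + Ka×x - Ka×C = 0. Solving: [H⁺] = 1.8590e-03. Percent = (1.8590e-03/0.18) × 100

Percent ionization = 1.03%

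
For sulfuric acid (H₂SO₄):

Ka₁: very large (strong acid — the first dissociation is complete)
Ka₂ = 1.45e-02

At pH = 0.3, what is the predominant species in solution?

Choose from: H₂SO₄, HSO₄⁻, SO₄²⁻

The first dissociation is complete, so H₂SO₄ itself is never the predominant species in water; pKa₂ = -log(1.45e-02) = 1.84. For a polyprotic acid the predominant species crosses at each pKa: below pKa_n the protonated form dominates, above it the deprotonated form does. At pH = 0.3, the predominant species is HSO₄⁻.

HSO₄⁻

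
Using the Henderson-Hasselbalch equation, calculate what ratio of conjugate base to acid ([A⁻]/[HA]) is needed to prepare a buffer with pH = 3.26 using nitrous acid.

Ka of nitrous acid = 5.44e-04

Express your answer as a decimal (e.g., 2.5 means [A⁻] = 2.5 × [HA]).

pKa = -log(5.44e-04) = 3.2644. pH = pKa + log([A⁻]/[HA]), so log([A⁻]/[HA]) = pH − pKa = 3.26 − 3.2644 = -0.0044. [A⁻]/[HA] = 10^(-0.0044) = 0.990

[A⁻]/[HA] = 0.990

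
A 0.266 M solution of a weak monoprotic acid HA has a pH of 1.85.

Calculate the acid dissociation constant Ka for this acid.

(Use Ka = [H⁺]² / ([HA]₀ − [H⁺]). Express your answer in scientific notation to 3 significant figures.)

[H⁺] = 10^(−pH) = 10^(−1.85) = 1.413e-02 M. For HA ⇌ H⁺ + A⁻, Ka = [H⁺][A⁻]/[HA] = [H⁺]² / ([HA]₀ − [H⁺]) = (1.413e-02)² / (0.266 − 1.413e-02) = 7.92e-04.

K_a = 7.92e-04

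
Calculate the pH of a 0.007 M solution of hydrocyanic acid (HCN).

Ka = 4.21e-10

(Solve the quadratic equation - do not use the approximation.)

x² + Ka×x - Ka×C = 0. Using quadratic formula: [H⁺] = 1.7165e-06

pH = 5.77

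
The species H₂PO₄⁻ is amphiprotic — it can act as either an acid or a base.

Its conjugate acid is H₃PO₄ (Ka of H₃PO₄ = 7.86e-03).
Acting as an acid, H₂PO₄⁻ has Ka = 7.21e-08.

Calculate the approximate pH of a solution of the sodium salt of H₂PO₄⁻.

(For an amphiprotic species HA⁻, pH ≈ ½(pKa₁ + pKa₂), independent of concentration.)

pKa₁ = -log(7.86e-03) = 2.10; pKa₂ = -log(7.21e-08) = 7.14. For an amphiprotic species, pH ≈ ½(pKa₁ + pKa₂) = ½(2.10 + 7.14) = 4.62.

pH = 4.62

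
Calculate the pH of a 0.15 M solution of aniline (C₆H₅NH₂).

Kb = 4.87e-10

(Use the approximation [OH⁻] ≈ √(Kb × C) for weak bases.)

[OH⁻] = √(Kb × C) = √(4.87e-10 × 0.15) = 8.5469e-06. pOH = 5.07, pH = 14 - pOH

pH = 8.93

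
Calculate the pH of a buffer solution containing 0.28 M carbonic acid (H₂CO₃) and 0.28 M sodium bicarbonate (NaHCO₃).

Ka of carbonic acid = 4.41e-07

pKa = -log(4.41e-07) = 6.36. pH = pKa + log([A⁻]/[HA]) = 6.36 + log(0.28/0.28)

pH = 6.36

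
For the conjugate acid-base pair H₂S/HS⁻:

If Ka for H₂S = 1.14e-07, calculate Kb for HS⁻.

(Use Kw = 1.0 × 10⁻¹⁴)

For a conjugate pair Ka × Kb = Kw, so Kb = Kw/Ka = 1.0 × 10⁻¹⁴ / 1.14e-07 = 8.77e-08.

K_b = 8.77e-08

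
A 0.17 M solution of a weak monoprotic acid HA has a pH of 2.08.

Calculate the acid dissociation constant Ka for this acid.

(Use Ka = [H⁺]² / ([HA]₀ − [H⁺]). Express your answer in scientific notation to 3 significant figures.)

[H⁺] = 10^(−pH) = 10^(−2.08) = 8.318e-03 M. For HA ⇌ H⁺ + A⁻, Ka = [H⁺][A⁻]/[HA] = [H⁺]² / ([HA]₀ − [H⁺]) = (8.318e-03)² / (0.17 − 8.318e-03) = 4.28e-04.

K_a = 4.28e-04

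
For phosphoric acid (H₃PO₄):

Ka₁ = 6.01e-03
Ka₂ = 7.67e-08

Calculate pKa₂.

pKa₂ = -log(Ka₂) = -log(7.67e-08) = 7.12.

pK_{a2} = 7.12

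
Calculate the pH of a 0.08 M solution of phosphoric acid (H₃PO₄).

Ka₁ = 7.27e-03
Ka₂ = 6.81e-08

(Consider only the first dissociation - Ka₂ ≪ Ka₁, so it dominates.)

First dissociation dominates. From Ka₁ = [H⁺][HA⁻]/[H₂A], x² + Ka₁·x − Ka₁·C = 0 with C = 0.08 M and Ka₁ = 7.27e-03. Solving: [H⁺] = (−Ka₁ + √(Ka₁² + 4·Ka₁·C)) / 2 = 2.0754e-02 M. pH = -log(2.0754e-02) = 1.68.

pH = 1.68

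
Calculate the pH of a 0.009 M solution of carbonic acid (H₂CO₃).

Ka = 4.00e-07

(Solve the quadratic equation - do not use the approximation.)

x² + Ka×x - Ka×C = 0. Using quadratic formula: [H⁺] = 5.9800e-05

pH = 4.22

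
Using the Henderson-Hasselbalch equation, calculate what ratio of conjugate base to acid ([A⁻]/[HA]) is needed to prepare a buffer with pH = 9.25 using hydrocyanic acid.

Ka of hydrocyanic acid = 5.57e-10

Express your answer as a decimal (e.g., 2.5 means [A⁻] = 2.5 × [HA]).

pKa = -log(5.57e-10) = 9.2541. pH = pKa + log([A⁻]/[HA]), so log([A⁻]/[HA]) = pH − pKa = 9.25 − 9.2541 = -0.0041. [A⁻]/[HA] = 10^(-0.0041) = 0.991

[A⁻]/[HA] = 0.991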